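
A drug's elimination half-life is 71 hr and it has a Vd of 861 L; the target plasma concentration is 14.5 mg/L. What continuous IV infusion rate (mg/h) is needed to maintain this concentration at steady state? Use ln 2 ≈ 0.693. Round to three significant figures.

k = 0.693/71 = 0.009761 h⁻¹, so CL = k·Vd = 0.009761 × 861.0 = 8.404 L/h
Infusion rate = CL × Css = 8.404 × 14.5 = 121.9 mg/h

122 mg/h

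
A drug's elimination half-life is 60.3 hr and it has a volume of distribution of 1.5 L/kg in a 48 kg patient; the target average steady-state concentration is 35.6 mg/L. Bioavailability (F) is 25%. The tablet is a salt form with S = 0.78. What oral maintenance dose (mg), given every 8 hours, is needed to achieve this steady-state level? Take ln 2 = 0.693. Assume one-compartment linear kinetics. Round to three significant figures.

1210 mg

Vd = 1.5 L/kg × 48 kg = 72.00 L
CL = 0.693 × Vd / t½ = 0.693 × 72.00 / 60.3 = 0.8275 L/h
D = CL × Css × τ / F / S = 0.8275 × 35.6 × 8 / 0.25 / 0.78 = 1209 mg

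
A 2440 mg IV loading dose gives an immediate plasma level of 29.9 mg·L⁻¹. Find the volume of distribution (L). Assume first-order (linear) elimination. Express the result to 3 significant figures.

81.6 L

Immediately after an IV bolus, C₀ = Dose / Vd, so Vd = Dose / C₀.
Vd = 2440 / 29.9 = 81.61 L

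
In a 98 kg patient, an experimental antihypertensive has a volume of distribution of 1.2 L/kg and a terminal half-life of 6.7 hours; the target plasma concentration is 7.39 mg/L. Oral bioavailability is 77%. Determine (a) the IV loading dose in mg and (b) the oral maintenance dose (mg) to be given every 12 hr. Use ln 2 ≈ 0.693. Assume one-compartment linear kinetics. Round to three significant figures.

Vd = 1.2 L/kg × 98 kg = 117.6 L
LD = Vd × C = 117.6 × 7.39 = 869.1 mg
CL = 0.693 × Vd / t½ = 0.693 × 117.6 / 6.7 = 12.16 L/h
D = CL × Css × τ / F = 12.16 × 7.39 × 12 / 0.77 = 1400 mg

(a) 869 mg; (b) 1400 mg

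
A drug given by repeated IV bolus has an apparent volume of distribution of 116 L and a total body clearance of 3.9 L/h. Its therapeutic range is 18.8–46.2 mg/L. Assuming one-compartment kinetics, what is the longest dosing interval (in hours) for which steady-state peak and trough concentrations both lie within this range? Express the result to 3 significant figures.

26.7 h

k = CL / Vd = 3.900 / 116.0 = 0.03362 h⁻¹
Between IV bolus doses, concentration decays as C = C₀·e^(−kτ), so C_peak/C_trough = e^(kτ).
τ_max = ln(C_peak/C_trough) / k = ln(46.2/18.8) / 0.03362 = 0.8991 / 0.03362 = 26.74 h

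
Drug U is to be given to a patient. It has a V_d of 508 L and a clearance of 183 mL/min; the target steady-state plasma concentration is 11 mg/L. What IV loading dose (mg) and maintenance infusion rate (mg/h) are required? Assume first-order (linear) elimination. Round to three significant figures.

Loading: fill Vd to C_target → 508.0 L × 11 mg/L = 5588 mg
CL = 183 mL/min = 183 × 0.06 = 10.98 L/h
Maintenance infusion rate = CL × Css = 10.98 × 11 = 120.8 mg/h

(a) 5590 mg; (b) 121 mg/h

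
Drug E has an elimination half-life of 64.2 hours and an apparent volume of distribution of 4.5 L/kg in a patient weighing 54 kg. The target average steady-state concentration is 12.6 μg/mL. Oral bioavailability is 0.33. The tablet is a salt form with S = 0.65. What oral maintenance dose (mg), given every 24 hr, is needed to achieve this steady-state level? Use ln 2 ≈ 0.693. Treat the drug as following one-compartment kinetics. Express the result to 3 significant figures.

3700 mg

Vd(total) = 54 kg × 4.5 L/kg = 243.0 L
CL = 0.693 × Vd / t½ = 0.693 × 243.0 / 64.2 = 2.623 L/h
D = CL × Css × τ / F / S = 2.623 × 12.6 × 24 / 0.33 / 0.65 = 3698 mg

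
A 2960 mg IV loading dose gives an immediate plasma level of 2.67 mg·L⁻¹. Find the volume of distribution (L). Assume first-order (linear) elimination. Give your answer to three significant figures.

Immediately after an IV bolus, C₀ = Dose / Vd, so Vd = Dose / C₀.
Vd = 2960 / 2.67 = 1109 L

1110 L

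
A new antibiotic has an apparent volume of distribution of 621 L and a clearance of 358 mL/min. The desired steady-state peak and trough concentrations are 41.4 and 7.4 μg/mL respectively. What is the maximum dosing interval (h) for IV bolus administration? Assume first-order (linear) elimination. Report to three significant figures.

CL = 358 mL/min × 60/1000 = 21.48 L/h
k = CL / Vd = 21.48 / 621.0 = 0.03459 h⁻¹
Between IV bolus doses, concentration decays as C = C₀·e^(−kτ), so C_peak/C_trough = e^(kτ).
τ_max = ln(C_peak/C_trough) / k = ln(41.4/7.4) / 0.03459 = 1.722 / 0.03459 = 49.78 h

49.8 h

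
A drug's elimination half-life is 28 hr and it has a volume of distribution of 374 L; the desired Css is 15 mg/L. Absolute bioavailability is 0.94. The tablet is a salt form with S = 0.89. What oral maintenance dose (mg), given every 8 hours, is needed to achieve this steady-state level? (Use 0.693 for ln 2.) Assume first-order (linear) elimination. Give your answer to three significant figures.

k = 0.693/28 = 0.02475 h⁻¹, so CL = k·Vd = 0.02475 × 374.0 = 9.257 L/h
D = CL × Css × τ / F / S = 9.257 × 15 × 8 / 0.94 / 0.89 = 1328 mg

1330 mg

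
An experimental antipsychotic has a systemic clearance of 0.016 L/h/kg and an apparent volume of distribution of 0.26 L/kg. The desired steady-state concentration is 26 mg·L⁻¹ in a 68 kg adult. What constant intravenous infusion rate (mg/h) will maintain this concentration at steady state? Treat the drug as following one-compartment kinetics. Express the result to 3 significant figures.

28.3 mg/h

CL = 0.016 L/h/kg × 68 kg = 1.088 L/h
Infusion rate = CL · Css = 1.088 L/h × 26 mg/L = 28.29 mg/h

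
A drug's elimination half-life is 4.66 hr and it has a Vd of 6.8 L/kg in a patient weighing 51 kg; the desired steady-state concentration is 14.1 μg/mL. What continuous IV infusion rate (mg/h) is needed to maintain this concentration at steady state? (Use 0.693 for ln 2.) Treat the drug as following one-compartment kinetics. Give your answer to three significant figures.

727 mg/h

Vd = 6.8 L/kg × 51 kg = 346.8 L
CL = ln 2 · Vd / t½ = 0.693 × 346.8 / 4.66 = 51.57 L/h
Infusion rate = CL × Css = 51.57 × 14.1 = 727.1 mg/h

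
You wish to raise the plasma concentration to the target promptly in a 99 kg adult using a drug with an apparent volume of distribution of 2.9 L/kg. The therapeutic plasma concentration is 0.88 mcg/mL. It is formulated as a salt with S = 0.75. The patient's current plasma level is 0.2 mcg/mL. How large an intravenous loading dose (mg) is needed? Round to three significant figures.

Vd(total) = 99 kg × 2.9 L/kg = 287.1 L
Concentration deficit ΔC = 0.88 − 0.2 = 0.6800 mg/L
LD = Vd × ΔC / S = 287.1 × 0.6800 / 0.75 = 260.3 mg

260 mg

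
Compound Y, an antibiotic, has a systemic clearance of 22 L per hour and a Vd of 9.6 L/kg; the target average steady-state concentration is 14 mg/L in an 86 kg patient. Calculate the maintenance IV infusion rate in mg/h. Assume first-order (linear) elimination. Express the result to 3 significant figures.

Rate = CL × Css = 22.00 × 14 = 308.0 mg/h

308 mg/h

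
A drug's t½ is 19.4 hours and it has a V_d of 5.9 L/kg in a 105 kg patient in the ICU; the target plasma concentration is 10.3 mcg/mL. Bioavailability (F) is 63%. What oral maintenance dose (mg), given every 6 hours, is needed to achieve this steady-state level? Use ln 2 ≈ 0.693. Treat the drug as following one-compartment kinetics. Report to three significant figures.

2170 mg

Total Vd = 5.9 × 105 = 619.5 L
CL = ln 2 · Vd / t½ = 0.693 × 619.5 / 19.4 = 22.13 L/h
D = CL × Css × τ / F = 22.13 × 10.3 × 6 / 0.63 = 2171 mg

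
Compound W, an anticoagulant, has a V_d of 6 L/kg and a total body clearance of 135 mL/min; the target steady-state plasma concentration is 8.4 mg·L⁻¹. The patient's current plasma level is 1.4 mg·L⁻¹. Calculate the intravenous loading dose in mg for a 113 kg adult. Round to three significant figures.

4750 mg

Total Vd = 6 × 113 = 678.0 L
Concentration deficit ΔC = 8.4 − 1.4 = 7.000 mg/L
LD = Vd × ΔC = 678.0 × 7.000 = 4746 mg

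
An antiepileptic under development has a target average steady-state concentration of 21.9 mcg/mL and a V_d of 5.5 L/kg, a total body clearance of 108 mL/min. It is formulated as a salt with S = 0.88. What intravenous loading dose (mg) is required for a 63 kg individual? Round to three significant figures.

Vd(total) = 63 kg × 5.5 L/kg = 346.5 L
The loading dose fills Vd to the target concentration.
LD = Vd × C / S = 346.5 × 21.90 / 0.88 = 8623 mg

8620 mg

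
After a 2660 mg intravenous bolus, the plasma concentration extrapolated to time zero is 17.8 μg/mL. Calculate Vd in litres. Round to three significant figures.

149 L

Immediately after an IV bolus, C₀ = Dose / Vd, so Vd = Dose / C₀.
Vd = 2660 / 17.8 = 149.4 L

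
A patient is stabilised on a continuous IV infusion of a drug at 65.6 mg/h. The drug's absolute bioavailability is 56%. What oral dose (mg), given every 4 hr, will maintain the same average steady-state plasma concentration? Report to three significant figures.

469 mg

To maintain the same Css, the systemic dosing rate must be unchanged: F·D/τ = infusion rate.
D = rate × τ / F = 65.6 × 4 / 0.56 = 468.6 mg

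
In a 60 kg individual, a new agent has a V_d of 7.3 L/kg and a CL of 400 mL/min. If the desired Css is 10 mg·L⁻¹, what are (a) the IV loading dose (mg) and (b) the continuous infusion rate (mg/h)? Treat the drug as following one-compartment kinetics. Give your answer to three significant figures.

Vd = 7.3 L/kg × 60 kg = 438.0 L
Loading dose = Vd × C = 438.0 × 10 = 4380 mg
CL = 400 mL/min × 60/1000 = 24.00 L/h
Infusion rate = 24.00 L/h × 10 mg/L = 240.0 mg/h

(a) 4380 mg; (b) 240 mg/h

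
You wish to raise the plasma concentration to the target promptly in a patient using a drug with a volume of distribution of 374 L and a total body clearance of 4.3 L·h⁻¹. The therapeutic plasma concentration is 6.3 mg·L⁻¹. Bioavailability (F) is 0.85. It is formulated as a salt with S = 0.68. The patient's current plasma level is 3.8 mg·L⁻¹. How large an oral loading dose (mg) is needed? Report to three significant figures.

1620 mg

Concentration deficit ΔC = 6.3 − 3.8 = 2.500 mg/L
LD = Vd × ΔC / F / S = 374.0 × 2.500 / 0.85 / 0.68 = 1618 mg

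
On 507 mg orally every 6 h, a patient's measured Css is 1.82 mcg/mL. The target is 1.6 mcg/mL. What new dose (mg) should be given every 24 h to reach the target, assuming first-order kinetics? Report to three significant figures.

For first-order elimination, Css ∝ F·D/(CL·τ); F and CL are unchanged, so Css ∝ D/τ.
D₂ = D₁ × (Css,target / Css,current) × (τ₂/τ₁) = 507 × (1.6/1.82) × (24/6) = 1783 mg

1780 mg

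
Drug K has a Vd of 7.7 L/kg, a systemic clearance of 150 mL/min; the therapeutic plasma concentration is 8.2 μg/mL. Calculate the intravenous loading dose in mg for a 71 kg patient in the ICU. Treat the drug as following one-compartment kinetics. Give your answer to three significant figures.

Vd = 7.7 L/kg × 71 kg = 546.7 L
LD = Vd × C = 546.7 × 8.200 = 4483 mg

4480 mg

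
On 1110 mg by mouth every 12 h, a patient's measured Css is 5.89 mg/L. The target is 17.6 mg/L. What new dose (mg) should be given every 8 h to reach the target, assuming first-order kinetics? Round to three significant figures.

2210 mg

For first-order elimination, Css ∝ F·D/(CL·τ); F and CL are unchanged, so Css ∝ D/τ.
D₂ = D₁ × (Css,target / Css,current) × (τ₂/τ₁) = 1110 × (17.6/5.89) × (8/12) = 2211 mg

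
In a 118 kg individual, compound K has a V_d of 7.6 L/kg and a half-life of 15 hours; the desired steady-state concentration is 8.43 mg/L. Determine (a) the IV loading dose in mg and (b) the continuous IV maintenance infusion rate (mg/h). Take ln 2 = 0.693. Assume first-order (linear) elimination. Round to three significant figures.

Vd = 7.6 L/kg × 118 kg = 896.8 L
LD = Vd × C = 896.8 × 8.43 = 7560 mg
CL = 0.693 × Vd / t½ = 0.693 × 896.8 / 15 = 41.43 L/h
Infusion rate = CL × Css = 41.43 × 8.43 = 349.3 mg/h

(a) 7560 mg; (b) 349 mg/h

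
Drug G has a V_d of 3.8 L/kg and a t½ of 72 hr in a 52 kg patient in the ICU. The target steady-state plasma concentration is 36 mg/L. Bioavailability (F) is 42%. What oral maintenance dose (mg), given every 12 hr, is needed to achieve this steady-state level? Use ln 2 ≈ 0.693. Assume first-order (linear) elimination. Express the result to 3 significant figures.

1960 mg

Vd = 3.8 L/kg × 52 kg = 197.6 L
CL = ln 2 · Vd / t½ = 0.693 × 197.6 / 72 = 1.902 L/h
D = CL × Css × τ / F = 1.902 × 36 × 12 / 0.42 = 1956 mg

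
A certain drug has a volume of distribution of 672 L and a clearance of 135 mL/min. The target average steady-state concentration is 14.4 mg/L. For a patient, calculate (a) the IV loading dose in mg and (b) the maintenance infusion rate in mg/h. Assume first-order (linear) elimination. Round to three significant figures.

(a) 9680 mg; (b) 117 mg/h

Loading dose = Vd × C = 672.0 × 14.4 = 9677 mg
CL = 135 mL/min × 60/1000 = 8.100 L/h
Maintenance infusion rate = CL × Css = 8.100 × 14.4 = 116.6 mg/h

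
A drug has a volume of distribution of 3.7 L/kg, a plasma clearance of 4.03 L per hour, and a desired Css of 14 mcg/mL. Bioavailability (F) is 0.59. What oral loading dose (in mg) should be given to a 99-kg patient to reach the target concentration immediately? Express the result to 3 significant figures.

Vd(total) = 99 kg × 3.7 L/kg = 366.3 L
The loading dose fills Vd to the target concentration.
LD = Vd × C / F = 366.3 × 14.00 / 0.59 = 8692 mg

8690 mg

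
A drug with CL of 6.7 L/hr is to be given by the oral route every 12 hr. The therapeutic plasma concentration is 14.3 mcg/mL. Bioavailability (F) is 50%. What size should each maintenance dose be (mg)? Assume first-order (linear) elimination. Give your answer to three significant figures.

2300 mg

D = CL × Css × τ / F = 6.700 × 14.3 × 12 / 0.5 = 2299 mg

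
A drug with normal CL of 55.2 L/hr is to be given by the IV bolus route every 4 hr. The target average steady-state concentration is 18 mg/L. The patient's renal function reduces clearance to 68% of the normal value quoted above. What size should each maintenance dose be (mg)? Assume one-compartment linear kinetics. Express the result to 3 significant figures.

Patient clearance = 0.68 × 55.20 = 37.54 L/h
D = CL × Css × τ = 37.54 × 18 × 4 = 2703 mg

2700 mg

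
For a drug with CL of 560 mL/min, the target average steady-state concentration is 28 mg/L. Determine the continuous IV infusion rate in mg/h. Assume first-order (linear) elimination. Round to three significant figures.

CL = 560 mL/min = 560 × 0.06 = 33.60 L/h
At steady state, infusion rate equals elimination rate: rate in = CL × Css.
Rate = CL × Css = 33.60 × 28 = 940.8 mg/h

941 mg/h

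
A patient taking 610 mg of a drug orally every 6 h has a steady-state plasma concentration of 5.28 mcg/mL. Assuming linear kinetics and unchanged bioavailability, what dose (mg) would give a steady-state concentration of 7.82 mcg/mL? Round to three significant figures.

For first-order elimination, Css ∝ F·D/(CL·τ); F and CL are unchanged, so Css ∝ D/τ.
D₂ = D₁ × (Css,target / Css,current) = 610 × 7.82/5.28 = 903.4 mg

903 mg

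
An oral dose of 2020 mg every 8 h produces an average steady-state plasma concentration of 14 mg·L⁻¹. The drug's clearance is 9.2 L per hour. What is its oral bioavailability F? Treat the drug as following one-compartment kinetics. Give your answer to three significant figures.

0.510

F·D/τ = CL·Css at steady state → F = CL·Css·τ / D.
F = 9.2 × 14 × 8 / 2020 = 0.510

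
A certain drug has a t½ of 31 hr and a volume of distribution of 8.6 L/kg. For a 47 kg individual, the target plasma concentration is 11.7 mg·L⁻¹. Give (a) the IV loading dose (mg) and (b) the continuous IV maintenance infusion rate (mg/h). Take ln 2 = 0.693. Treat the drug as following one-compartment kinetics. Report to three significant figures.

(a) 4730 mg; (b) 106 mg/h

Total Vd = 8.6 × 47 = 404.2 L
LD = Vd × C = 404.2 × 11.7 = 4729 mg
CL = 0.693 × Vd / t½ = 0.693 × 404.2 / 31 = 9.036 L/h
Infusion rate = CL × Css = 9.036 × 11.7 = 105.7 mg/h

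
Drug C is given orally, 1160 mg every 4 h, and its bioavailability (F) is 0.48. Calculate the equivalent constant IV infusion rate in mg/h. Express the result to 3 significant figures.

Equivalent systemic input: infusion rate = F·D/τ.
Rate = 0.48 × 1160 / 4 = 139.2 mg/h

139 mg/h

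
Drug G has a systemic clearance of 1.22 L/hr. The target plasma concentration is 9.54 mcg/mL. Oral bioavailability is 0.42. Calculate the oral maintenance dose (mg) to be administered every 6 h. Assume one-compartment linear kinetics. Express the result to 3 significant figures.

D = CL × Css × τ / F = 1.220 × 9.54 × 6 / 0.42 = 166.3 mg

166 mg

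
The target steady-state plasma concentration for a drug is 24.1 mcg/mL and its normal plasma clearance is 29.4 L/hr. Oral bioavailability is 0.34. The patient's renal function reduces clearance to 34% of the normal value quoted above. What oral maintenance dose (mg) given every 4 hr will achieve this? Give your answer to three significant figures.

2830 mg

Patient clearance = 0.34 × 29.40 = 9.996 L/h
D = CL × Css × τ / F = 9.996 × 24.1 × 4 / 0.34 = 2834 mg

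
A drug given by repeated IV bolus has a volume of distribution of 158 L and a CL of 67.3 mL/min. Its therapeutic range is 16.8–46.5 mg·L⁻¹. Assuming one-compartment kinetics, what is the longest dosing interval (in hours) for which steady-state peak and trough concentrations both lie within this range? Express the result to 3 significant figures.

39.8 h

CL = 67.3 mL/min × 60/1000 = 4.038 L/h
k = CL / Vd = 4.038 / 158.0 = 0.02556 h⁻¹
Between IV bolus doses, concentration decays as C = C₀·e^(−kτ), so C_peak/C_trough = e^(kτ).
τ_max = ln(C_peak/C_trough) / k = ln(46.5/16.8) / 0.02556 = 1.018 / 0.02556 = 39.83 h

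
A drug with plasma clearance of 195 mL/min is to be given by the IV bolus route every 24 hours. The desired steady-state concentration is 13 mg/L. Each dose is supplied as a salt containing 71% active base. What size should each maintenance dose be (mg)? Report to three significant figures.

5140 mg

CL = 195 mL/min = 195 × 0.06 = 11.70 L/h
D = CL × Css × τ / S = 11.70 × 13 × 24 / 0.71 = 5141 mg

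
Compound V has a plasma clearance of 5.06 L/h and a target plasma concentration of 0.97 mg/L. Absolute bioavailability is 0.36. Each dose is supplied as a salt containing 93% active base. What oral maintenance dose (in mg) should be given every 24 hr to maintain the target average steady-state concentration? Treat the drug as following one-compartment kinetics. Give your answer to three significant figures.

At steady state, dose per interval replaces the amount cleared in that interval: F·S·D/τ = CL·Css.
D = CL × Css × τ / F / S = 5.060 × 0.97 × 24 / 0.36 / 0.93 = 351.8 mg

352 mg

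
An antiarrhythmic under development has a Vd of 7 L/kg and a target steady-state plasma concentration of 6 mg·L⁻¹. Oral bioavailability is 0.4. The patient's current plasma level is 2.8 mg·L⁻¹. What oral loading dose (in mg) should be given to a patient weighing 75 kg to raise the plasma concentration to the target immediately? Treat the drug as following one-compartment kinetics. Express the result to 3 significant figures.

Vd = 7 L/kg × 75 kg = 525.0 L
Concentration deficit ΔC = 6 − 2.8 = 3.200 mg/L
LD = Vd × ΔC / F = 525.0 × 3.200 / 0.4 = 4200 mg

4200 mg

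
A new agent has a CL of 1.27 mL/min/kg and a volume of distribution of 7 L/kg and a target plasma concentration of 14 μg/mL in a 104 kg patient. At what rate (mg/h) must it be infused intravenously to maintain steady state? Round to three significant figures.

111 mg/h

CL = 1.27 mL/min/kg × 104 kg = 132.1 mL/min = 132.1 × 60/1000 = 7.926 L/h
Maintenance depends on clearance, not Vd — rate in must match rate out.
R₀ = 7.926 × 14 = 111.0 mg/h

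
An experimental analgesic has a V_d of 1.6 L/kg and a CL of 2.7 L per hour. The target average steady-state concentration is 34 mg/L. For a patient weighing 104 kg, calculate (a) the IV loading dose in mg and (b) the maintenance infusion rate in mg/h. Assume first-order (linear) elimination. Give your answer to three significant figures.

Total Vd = 1.6 × 104 = 166.4 L
Loading: fill Vd to C_target → 166.4 L × 34 mg/L = 5658 mg
Maintenance: replace elimination → rate = CL × Css = 2.700 × 34 = 91.80 mg/h

(a) 5660 mg; (b) 91.8 mg/h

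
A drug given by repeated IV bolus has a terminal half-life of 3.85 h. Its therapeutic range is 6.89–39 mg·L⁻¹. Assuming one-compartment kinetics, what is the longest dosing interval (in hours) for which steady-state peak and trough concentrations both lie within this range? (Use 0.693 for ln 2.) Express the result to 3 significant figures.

k = 0.693 / t½ = 0.693 / 3.85 = 0.1800 h⁻¹
Between IV bolus doses, concentration decays as C = C₀·e^(−kτ), so C_peak/C_trough = e^(kτ).
τ_max = ln(C_peak/C_trough) / k = ln(39/6.89) / 0.1800 = 1.733 / 0.1800 = 9.628 h

9.63 h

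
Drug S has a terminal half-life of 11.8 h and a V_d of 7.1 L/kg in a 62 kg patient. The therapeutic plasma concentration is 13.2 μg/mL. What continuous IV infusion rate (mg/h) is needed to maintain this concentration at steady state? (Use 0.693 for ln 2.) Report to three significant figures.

Vd(total) = 62 kg × 7.1 L/kg = 440.2 L
k = 0.693/11.8 = 0.05873 h⁻¹, so CL = k·Vd = 0.05873 × 440.2 = 25.85 L/h
Infusion rate = CL × Css = 25.85 × 13.2 = 341.2 mg/h

341 mg/h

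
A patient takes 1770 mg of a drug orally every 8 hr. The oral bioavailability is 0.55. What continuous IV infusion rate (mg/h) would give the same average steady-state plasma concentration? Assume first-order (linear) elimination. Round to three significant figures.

Equivalent systemic input: infusion rate = F·D/τ.
Rate = 0.55 × 1770 / 8 = 121.7 mg/h

122 mg/h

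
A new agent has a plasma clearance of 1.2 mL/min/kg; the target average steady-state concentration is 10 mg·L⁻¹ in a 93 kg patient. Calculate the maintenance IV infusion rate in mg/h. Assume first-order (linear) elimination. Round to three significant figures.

67.0 mg/h

CL = 1.2 mL/min/kg × 93 kg = 111.6 mL/min = 111.6 × 60/1000 = 6.696 L/h
At steady state, infusion rate equals elimination rate: rate in = CL × Css.
Rate = CL × Css = 6.696 × 10 = 66.96 mg/h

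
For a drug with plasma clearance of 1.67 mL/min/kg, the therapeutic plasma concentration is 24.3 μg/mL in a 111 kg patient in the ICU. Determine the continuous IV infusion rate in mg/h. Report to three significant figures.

CL = 1.67 mL/min/kg × 111 kg = 185.4 mL/min = 185.4 × 60/1000 = 11.12 L/h
Infusion rate = CL · Css = 11.12 L/h × 24.3 mg/L = 270.2 mg/h

270 mg/h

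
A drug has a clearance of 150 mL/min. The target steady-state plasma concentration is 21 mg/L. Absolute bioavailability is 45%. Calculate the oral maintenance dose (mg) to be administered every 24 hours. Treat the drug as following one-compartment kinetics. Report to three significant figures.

CL = 150 mL/min × 60/1000 = 9.000 L/h
D = CL × Css × τ / F = 9.000 × 21 × 24 / 0.45 = 10080 mg

10100 mg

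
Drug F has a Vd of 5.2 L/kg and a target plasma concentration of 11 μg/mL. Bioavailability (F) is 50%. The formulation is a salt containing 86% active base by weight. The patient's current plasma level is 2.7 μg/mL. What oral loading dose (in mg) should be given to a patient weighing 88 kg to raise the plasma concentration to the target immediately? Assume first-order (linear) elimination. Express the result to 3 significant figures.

Vd = 5.2 L/kg × 88 kg = 457.6 L
Concentration deficit ΔC = 11 − 2.7 = 8.300 mg/L
LD = Vd × ΔC / F / S = 457.6 × 8.300 / 0.5 / 0.86 = 8833 mg

8830 mg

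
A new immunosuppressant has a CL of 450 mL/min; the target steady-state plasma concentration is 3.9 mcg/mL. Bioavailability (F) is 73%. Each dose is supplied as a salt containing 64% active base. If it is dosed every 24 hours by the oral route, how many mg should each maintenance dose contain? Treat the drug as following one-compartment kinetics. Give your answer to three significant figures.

Convert clearance: 450 mL/min × 60 min/h ÷ 1000 mL/L = 27.00 L/h
D = CL × Css × τ / F / S = 27.00 × 3.9 × 24 / 0.73 / 0.64 = 5409 mg

5410 mg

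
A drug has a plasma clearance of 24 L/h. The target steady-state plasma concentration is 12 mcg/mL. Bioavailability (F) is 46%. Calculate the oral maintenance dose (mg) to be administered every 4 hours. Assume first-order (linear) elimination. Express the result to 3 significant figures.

2500 mg

D = CL × Css × τ / F = 24.00 × 12 × 4 / 0.46 = 2504 mg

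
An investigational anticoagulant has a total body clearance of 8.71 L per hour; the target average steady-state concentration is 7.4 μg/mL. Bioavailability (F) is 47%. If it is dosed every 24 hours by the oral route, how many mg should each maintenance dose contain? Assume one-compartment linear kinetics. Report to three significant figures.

3290 mg

At steady state, dose per interval replaces the amount cleared in that interval: F·D/τ = CL·Css.
D = CL × Css × τ / F = 8.710 × 7.4 × 24 / 0.47 = 3291 mg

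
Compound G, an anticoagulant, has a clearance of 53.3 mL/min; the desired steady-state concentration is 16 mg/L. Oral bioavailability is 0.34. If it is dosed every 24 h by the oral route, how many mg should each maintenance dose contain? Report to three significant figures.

CL = 53.3 mL/min × 60/1000 = 3.198 L/h
At steady state, dose per interval replaces the amount cleared in that interval: F·D/τ = CL·Css.
D = CL × Css × τ / F = 3.198 × 16 × 24 / 0.34 = 3612 mg

3610 mg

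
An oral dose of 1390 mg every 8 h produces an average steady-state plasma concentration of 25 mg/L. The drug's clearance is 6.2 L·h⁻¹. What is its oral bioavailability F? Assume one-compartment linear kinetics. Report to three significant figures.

F·D/τ = CL·Css at steady state → F = CL·Css·τ / D.
F = 6.2 × 25 × 8 / 1390 = 0.892

0.892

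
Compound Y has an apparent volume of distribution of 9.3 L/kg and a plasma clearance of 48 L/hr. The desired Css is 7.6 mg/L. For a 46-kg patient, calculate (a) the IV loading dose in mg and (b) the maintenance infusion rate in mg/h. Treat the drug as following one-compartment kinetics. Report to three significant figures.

(a) 3250 mg; (b) 365 mg/h

Total Vd = 9.3 × 46 = 427.8 L
LD = Vd · C_target = 427.8 × 7.6 = 3251 mg
Maintenance infusion rate = CL × Css = 48.00 × 7.6 = 364.8 mg/h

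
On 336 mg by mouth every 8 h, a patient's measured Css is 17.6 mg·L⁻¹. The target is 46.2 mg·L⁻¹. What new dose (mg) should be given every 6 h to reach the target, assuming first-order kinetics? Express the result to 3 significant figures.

For first-order elimination, Css ∝ F·D/(CL·τ); F and CL are unchanged, so Css ∝ D/τ.
D₂ = D₁ × (Css,target / Css,current) × (τ₂/τ₁) = 336 × (46.2/17.6) × (6/8) = 661.5 mg

662 mg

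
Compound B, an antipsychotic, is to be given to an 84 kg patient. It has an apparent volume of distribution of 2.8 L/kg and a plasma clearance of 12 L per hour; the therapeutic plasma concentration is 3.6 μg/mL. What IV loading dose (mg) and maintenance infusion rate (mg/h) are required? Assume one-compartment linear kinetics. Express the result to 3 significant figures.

Vd = 2.8 L/kg × 84 kg = 235.2 L
Loading dose = Vd × C = 235.2 × 3.6 = 846.7 mg
Infusion rate = 12.00 L/h × 3.6 mg/L = 43.20 mg/h

(a) 847 mg; (b) 43.2 mg/h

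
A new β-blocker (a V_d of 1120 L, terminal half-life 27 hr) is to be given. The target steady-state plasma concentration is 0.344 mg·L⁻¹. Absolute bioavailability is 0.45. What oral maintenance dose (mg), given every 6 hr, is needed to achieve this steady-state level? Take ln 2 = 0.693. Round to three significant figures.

CL = ln 2 · Vd / t½ = 0.693 × 1120 / 27 = 28.75 L/h
D = CL × Css × τ / F = 28.75 × 0.344 × 6 / 0.45 = 131.9 mg

132 mg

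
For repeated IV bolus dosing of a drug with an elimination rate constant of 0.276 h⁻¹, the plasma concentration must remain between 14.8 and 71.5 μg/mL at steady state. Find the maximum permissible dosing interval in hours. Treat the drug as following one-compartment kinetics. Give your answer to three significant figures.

Between IV bolus doses, concentration decays as C = C₀·e^(−kτ), so C_peak/C_trough = e^(kτ).
τ_max = ln(C_peak/C_trough) / k = ln(71.5/14.8) / 0.2760 = 1.575 / 0.2760 = 5.707 h

5.71 h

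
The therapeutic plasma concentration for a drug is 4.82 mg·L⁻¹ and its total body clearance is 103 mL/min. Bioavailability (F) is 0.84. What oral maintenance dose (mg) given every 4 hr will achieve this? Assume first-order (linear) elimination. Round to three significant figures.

142 mg

Convert clearance: 103 mL/min × 60 min/h ÷ 1000 mL/L = 6.180 L/h
At steady state, dose per interval replaces the amount cleared in that interval: F·D/τ = CL·Css.
D = CL × Css × τ / F = 6.180 × 4.82 × 4 / 0.84 = 141.8 mg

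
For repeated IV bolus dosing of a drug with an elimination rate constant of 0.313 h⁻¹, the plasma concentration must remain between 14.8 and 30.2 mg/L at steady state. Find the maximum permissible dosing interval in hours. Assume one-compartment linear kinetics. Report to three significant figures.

Between IV bolus doses, concentration decays as C = C₀·e^(−kτ), so C_peak/C_trough = e^(kτ).
τ_max = ln(C_peak/C_trough) / k = ln(30.2/14.8) / 0.3130 = 0.7132 / 0.3130 = 2.279 h

2.28 h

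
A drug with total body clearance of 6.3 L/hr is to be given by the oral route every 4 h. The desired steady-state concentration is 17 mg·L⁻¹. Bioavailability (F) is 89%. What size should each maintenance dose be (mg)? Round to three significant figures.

D = CL × Css × τ / F = 6.300 × 17 × 4 / 0.89 = 481.3 mg

481 mg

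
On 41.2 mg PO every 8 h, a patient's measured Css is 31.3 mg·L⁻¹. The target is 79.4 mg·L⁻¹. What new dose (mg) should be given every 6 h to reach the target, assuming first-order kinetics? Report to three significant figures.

78.4 mg

With linear kinetics, Css is proportional to dose rate (D/τ) at fixed clearance.
D₂ = D₁ × (Css,target / Css,current) × (τ₂/τ₁) = 41.2 × (79.4/31.3) × (6/8) = 78.39 mg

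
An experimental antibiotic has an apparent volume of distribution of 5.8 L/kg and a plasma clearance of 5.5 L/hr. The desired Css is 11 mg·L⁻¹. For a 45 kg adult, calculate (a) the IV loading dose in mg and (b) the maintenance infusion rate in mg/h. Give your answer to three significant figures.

(a) 2870 mg; (b) 60.5 mg/h

Vd(total) = 45 kg × 5.8 L/kg = 261.0 L
Loading dose = Vd × C = 261.0 × 11 = 2871 mg
Maintenance infusion rate = CL × Css = 5.500 × 11 = 60.50 mg/h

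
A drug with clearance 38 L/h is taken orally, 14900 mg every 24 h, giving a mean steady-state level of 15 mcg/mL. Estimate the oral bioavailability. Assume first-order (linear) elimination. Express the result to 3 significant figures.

0.918

F·D/τ = CL·Css at steady state → F = CL·Css·τ / D.
F = 38 × 15 × 24 / 14900 = 0.918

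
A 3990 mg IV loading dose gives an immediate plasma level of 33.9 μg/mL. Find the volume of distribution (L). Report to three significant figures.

118 L

Immediately after an IV bolus, C₀ = Dose / Vd, so Vd = Dose / C₀.
Vd = 3990 / 33.9 = 117.7 L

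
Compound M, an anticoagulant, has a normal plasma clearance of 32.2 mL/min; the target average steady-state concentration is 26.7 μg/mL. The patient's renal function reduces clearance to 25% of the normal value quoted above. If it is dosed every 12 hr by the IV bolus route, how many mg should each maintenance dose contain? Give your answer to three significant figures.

Convert clearance: 32.2 mL/min × 60 min/h ÷ 1000 mL/L = 1.932 L/h
Patient clearance = 0.25 × 1.932 = 0.4830 L/h
D = CL × Css × τ = 0.4830 × 26.7 × 12 = 154.8 mg

155 mg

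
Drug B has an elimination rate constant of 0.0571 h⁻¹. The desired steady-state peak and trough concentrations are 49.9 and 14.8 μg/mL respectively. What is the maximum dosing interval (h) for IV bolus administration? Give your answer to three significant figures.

21.3 h

Between IV bolus doses, concentration decays as C = C₀·e^(−kτ), so C_peak/C_trough = e^(kτ).
τ_max = ln(C_peak/C_trough) / k = ln(49.9/14.8) / 0.05710 = 1.215 / 0.05710 = 21.28 h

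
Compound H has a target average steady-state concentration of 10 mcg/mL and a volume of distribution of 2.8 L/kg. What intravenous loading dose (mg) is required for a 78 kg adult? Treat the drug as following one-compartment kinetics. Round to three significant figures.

2180 mg

Total Vd = 2.8 × 78 = 218.4 L
The loading dose fills Vd to the target concentration.
LD = Vd × C = 218.4 × 10.00 = 2184 mg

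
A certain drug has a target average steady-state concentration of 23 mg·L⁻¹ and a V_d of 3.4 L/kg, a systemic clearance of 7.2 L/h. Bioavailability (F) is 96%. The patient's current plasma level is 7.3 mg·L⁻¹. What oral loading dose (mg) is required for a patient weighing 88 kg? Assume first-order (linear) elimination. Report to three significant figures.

Total Vd = 3.4 × 88 = 299.2 L
Concentration deficit ΔC = 23 − 7.3 = 15.70 mg/L
LD = Vd × ΔC / F = 299.2 × 15.70 / 0.96 = 4893 mg

4890 mg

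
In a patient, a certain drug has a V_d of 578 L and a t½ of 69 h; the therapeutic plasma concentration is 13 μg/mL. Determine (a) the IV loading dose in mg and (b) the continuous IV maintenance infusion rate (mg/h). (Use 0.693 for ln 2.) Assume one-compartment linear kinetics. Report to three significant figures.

LD = Vd × C = 578.0 × 13 = 7514 mg
CL = 0.693 × Vd / t½ = 0.693 × 578.0 / 69 = 5.805 L/h
Infusion rate = CL × Css = 5.805 × 13 = 75.47 mg/h

(a) 7510 mg; (b) 75.5 mg/h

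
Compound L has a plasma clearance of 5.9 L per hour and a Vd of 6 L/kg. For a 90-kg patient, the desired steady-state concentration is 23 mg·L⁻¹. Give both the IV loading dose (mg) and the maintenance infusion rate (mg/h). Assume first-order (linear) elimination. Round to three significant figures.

(a) 12400 mg; (b) 136 mg/h

Vd(total) = 90 kg × 6 L/kg = 540.0 L
Loading: fill Vd to C_target → 540.0 L × 23 mg/L = 12420 mg
Maintenance: replace elimination → rate = CL × Css = 5.900 × 23 = 135.7 mg/h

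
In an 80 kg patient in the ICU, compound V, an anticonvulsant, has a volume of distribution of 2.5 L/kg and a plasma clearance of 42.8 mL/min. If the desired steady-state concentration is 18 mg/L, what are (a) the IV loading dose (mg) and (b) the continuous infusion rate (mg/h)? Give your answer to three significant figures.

(a) 3600 mg; (b) 46.2 mg/h

Vd(total) = 80 kg × 2.5 L/kg = 200.0 L
Loading: fill Vd to C_target → 200.0 L × 18 mg/L = 3600 mg
CL = 42.8 mL/min × 60/1000 = 2.568 L/h
Maintenance infusion rate = CL × Css = 2.568 × 18 = 46.22 mg/h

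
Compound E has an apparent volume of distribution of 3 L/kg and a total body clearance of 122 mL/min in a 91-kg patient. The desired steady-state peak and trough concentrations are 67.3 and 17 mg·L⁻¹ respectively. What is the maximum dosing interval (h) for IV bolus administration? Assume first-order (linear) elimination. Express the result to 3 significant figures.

Total Vd = 3 × 91 = 273.0 L
Convert clearance: 122 mL/min × 60 min/h ÷ 1000 mL/L = 7.320 L/h
k = CL / Vd = 7.320 / 273.0 = 0.02681 h⁻¹
Between IV bolus doses, concentration decays as C = C₀·e^(−kτ), so C_peak/C_trough = e^(kτ).
τ_max = ln(C_peak/C_trough) / k = ln(67.3/17) / 0.02681 = 1.376 / 0.02681 = 51.32 h

51.3 h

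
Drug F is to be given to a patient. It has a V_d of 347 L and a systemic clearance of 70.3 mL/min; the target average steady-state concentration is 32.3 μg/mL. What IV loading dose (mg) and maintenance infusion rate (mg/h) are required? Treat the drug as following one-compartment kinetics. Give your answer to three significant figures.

LD = Vd · C_target = 347.0 × 32.3 = 11210 mg
CL = 70.3 mL/min × 60/1000 = 4.218 L/h
Maintenance infusion rate = CL × Css = 4.218 × 32.3 = 136.2 mg/h

(a) 11200 mg; (b) 136 mg/h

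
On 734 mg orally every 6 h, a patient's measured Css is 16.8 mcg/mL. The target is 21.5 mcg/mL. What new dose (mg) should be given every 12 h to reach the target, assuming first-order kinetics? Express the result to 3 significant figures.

With linear kinetics, Css is proportional to dose rate (D/τ) at fixed clearance.
D₂ = D₁ × (Css,target / Css,current) × (τ₂/τ₁) = 734 × (21.5/16.8) × (12/6) = 1879 mg

1880 mg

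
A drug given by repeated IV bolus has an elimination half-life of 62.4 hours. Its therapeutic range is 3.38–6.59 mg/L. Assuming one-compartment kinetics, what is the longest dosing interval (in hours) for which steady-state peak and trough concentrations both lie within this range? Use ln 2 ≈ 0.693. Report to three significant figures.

60.1 h

k = 0.693 / t½ = 0.693 / 62.4 = 0.01111 h⁻¹
Between IV bolus doses, concentration decays as C = C₀·e^(−kτ), so C_peak/C_trough = e^(kτ).
τ_max = ln(C_peak/C_trough) / k = ln(6.59/3.38) / 0.01111 = 0.6677 / 0.01111 = 60.10 h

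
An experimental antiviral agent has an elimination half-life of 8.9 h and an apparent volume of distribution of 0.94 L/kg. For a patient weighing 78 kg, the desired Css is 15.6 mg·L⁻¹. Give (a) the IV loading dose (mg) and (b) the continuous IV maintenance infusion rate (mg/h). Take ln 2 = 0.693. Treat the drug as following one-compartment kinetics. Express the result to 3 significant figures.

(a) 1140 mg; (b) 89.1 mg/h

Total Vd = 0.94 × 78 = 73.32 L
LD = Vd × C = 73.32 × 15.6 = 1144 mg
CL = 0.693 × Vd / t½ = 0.693 × 73.32 / 8.9 = 5.709 L/h
Infusion rate = CL × Css = 5.709 × 15.6 = 89.06 mg/h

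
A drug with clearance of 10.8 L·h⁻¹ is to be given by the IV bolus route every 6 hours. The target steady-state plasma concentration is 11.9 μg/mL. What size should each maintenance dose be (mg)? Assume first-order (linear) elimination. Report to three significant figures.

771 mg

D = CL × Css × τ = 10.80 × 11.9 × 6 = 771.1 mg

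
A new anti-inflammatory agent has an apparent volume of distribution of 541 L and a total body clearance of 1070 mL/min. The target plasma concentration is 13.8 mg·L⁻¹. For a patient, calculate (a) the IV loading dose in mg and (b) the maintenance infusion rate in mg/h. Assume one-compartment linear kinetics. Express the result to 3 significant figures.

Loading dose = Vd × C = 541.0 × 13.8 = 7466 mg
CL = 1070 mL/min = 1070 × 0.06 = 64.20 L/h
Infusion rate = 64.20 L/h × 13.8 mg/L = 886.0 mg/h

(a) 7470 mg; (b) 886 mg/h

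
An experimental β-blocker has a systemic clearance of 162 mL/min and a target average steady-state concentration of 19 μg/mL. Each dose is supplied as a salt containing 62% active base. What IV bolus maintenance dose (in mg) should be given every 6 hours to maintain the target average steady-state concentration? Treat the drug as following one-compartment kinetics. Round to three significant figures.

1790 mg

Convert clearance: 162 mL/min × 60 min/h ÷ 1000 mL/L = 9.720 L/h
D = CL × Css × τ / S = 9.720 × 19 × 6 / 0.62 = 1787 mg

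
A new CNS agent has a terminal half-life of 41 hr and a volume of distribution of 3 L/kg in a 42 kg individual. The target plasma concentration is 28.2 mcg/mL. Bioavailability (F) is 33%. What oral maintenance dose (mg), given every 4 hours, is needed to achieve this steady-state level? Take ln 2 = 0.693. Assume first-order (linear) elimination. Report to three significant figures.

Total Vd = 3 × 42 = 126.0 L
CL = ln 2 · Vd / t½ = 0.693 × 126.0 / 41 = 2.130 L/h
D = CL × Css × τ / F = 2.130 × 28.2 × 4 / 0.33 = 728.1 mg

728 mg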